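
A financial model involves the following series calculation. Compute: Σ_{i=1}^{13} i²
Using formula: Σ i^2 = n(n + 1)(2n + 1)/6 = 13·14·27/6 = 819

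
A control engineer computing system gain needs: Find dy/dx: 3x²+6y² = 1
Differentiate: 6x + 12y·(dy/dx)=0
dy/dx=-6x/(12y)=-(1/2)·(x/y)

Answer: dy/dx=-(1/2)·(x/y)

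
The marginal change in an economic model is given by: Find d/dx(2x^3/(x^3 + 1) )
Quotient rule: (f/g)'=(f'g - fg')/g²
f=2x^3, f'=6x^2
g=x^3 + 1, g'=3x^2

Answer: (6x^2·(x^3 + 1) - 6x^5)/(x^3 + 1)²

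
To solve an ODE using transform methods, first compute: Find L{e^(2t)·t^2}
First shifting: L{e^(at)f(t)} = F(s-a)
L{t^2} = 2/s^3
Shift s → s-2: 2/(s-2)^3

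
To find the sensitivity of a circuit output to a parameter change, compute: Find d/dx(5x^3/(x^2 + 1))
Quotient rule: (f/g)'=(f'g - fg')/g²
f=5x^3, f'=15x^2
g=x^2 + 1, g'=2x

Answer: (15x^2·(x^2 + 1) - 10x^4)/(x^2 + 1)²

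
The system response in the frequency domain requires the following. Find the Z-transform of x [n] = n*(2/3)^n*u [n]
Using the property Z{n * a^n * u[n]} = az/(z-a)^2
With a = 2/3: X(z) = (2/3)z/(z - 2/3)^2, |z| > 2/3

Answer: (2/3)z/(z - 2/3)^2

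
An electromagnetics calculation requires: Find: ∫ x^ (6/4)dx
Power rule: ∫ x^(3/2) dx = x^(5/2)/(5/2) + C

Answer: (2/5)·x^(5/2) + C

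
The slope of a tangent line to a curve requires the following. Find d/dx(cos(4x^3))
Chain rule: d/dx[cos(u)]=-sin(u)·u' where u=4x^3
u'=12x^2

Answer: -12x^2·sin(4x^3)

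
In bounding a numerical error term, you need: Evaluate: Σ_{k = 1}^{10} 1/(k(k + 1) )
Partial fractions: 1/(k(k + 1))=1/k - 1/(k + 1)
Telescoping sum: 1(1 - 1/11)=1·10/11

Answer: 10/11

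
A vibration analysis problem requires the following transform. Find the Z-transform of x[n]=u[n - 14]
Using the time-shift property: Z{u[n-14]}=z^(-14)*z/(z-1)
=z^(-13)/(z-1)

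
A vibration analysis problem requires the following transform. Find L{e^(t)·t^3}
First shifting: L{e^(at)f(t)} = F(s-a)
L{t^3} = 6/s^4
Shift s → s-1: 6/(s-1)^4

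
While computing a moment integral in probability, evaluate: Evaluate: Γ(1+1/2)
Γ(n + 1/2)=(2n)!√π/(4^n·n!)
=2√π/(4·1)=(1/2)·√π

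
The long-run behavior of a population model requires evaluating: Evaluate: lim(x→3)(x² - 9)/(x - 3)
Factor: (x² - 9)=(x-3)(x+3)
Cancel (x-3): lim(x→3) (x+3)=6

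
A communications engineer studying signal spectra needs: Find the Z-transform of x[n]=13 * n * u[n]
Z{n*u[n]}=z/(z-1)^2
By linearity: Z{13*n*u[n]}=13z/(z-1)^2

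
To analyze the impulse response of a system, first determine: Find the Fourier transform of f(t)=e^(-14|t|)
Using the standard pair: F{e^(-a|t|)}=2a/(a^2+omega^2)
With a=14: F(omega)=28/(196+omega^2)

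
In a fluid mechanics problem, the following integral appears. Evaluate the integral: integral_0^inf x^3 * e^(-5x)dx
This is a Gamma integral. Substitute u = 5x (du = 5 dx):
integral_0^inf x^3*e^(-5x) dx = (1/5^4) integral_0^inf u^3*e^(-u) du
= Gamma(4)/5^4 = 3!/5^4 = 6/625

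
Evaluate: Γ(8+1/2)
Γ(n+1/2) = (2n)!√π/(4^n·n!)
= 20922789888000√π/(65536·40320) = (2027025/256)·√π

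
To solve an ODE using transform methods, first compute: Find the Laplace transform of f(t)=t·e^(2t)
L{t·e^(at)} = 1/(s-a)²
L{t·e^(2t)} = 1/(s-2)²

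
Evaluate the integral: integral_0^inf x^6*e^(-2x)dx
This is a Gamma integral. Substitute u = 2x (du = 2 dx):
integral_0^inf x^6 * e^(-2x) dx = (1/2^7) integral_0^inf u^6 * e^(-u) du
= Gamma(7)/2^7 = 6!/2^7 = 720/128

Answer: 45/8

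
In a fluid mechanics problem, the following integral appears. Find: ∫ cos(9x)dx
Using substitution u = 9x: ∫ cos(u) du/9 = sin(u)/9 + C

Answer: (1/9)sin(9x) + C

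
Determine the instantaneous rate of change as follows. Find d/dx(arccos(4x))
d/dx[arccos(u)] = -u'/√(1-u²), u = 4x, u' = 4

Answer: -4/√(1-16x²)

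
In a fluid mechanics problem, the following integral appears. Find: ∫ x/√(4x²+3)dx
Let u=4x²+3, du=8x dx
∫ (1/8)·u^(-1/2) du=√u/4+C

Answer: √(4x²+3)/4+C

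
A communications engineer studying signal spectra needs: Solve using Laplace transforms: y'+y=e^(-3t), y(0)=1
Take L: sY - 1 + Y=1/(s + 3)
Y(s + 1)=1/(s + 3) + 1
Y=1/((s + 3)(s + 1)) + 1/(s + 1)
Partial fractions: 1/((s + 3)(s + 1))=-(1/2)/(s + 3) + (1/2)/(s + 1)
So Y=-(1/2)/(s + 3) + (3/2)/(s + 1)
Inverse Laplace transform (L^(-1){1/(s + 3)}=e^(-3t), L^(-1){1/(s + 1)}=e^(-t)):

Answer: y(t)=(-1/2)·e^(-3t) + (3/2)·e^(-t)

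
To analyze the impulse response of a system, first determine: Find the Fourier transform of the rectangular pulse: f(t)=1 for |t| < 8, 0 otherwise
F(omega) = integral from -8 to 8 of e^(-j * omega * t) dt
= 2 * sin(8 * omega)/omega = 16 * sinc(8 * omega/pi)

Answer: 2 * sin(8 * omega)/omega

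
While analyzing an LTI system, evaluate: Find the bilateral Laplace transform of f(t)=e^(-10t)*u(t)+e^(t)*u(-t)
For e^(-10t) * u(t): L=1/(s + 10), Re(s) > -10
For e^(t) * u(-t): L=-1/(s-1), Re(s) < 1
Combined: F(s)=1/(s + 10) - 1/(s-1), -10 < Re(s) < 1

Answer: 1/(s + 10) - 1/(s-1), ROC: -10 < Re(s) < 1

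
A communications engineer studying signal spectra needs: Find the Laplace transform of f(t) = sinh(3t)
L{sinh(at)}=a/(s²-a²)
L{sinh(3t)}=3/(s²-9)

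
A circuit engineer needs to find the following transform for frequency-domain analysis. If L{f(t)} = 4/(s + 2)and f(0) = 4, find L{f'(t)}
L{f'(t)}=s·F(s) - f(0)=4s/(s + 2) - 4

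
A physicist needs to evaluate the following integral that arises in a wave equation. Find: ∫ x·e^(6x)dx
Integration by parts: u = x, dv = e^(6x) dx
du = dx, v = e^(6x)/6
= x·e^(6x)/6 - ∫ e^(6x)/6 dx
= x·e^(6x)/6 - e^(6x)/36 + C

Answer: e^(6x)(x/6 - 1/36) + C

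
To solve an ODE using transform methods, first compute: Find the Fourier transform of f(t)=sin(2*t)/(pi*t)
sin(W*t)/(pi*t)=(W/pi)*sinc(W*t/pi) is the impulse response of the ideal low-pass filter with cutoff W (here W=2).
Its Fourier transform is a rectangular function:
F(omega)=1 for |omega| < 2, 0 otherwise

Answer: rect(omega/4) [i.e., 1 for |omega| < 2, 0 otherwise]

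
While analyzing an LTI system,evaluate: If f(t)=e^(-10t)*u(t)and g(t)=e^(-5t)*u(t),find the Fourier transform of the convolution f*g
By the convolution theorem: F{f*g}=F(omega)*G(omega)
F(omega)=1/(10 + j*omega), G(omega)=1/(5 + j*omega)
F{f*g}=1/((10 + j*omega)(5 + j*omega))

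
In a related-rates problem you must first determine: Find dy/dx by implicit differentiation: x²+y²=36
Differentiate both sides: 2x+2y·(dy/dx) = 0
Solve: dy/dx = -2x/(2y) = -x/y

Answer: dy/dx = -x/y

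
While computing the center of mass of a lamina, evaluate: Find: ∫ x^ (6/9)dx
Power rule: ∫ x^(2/3) dx = x^(5/3)/(5/3)+C

Answer: (3/5)·x^(5/3)+C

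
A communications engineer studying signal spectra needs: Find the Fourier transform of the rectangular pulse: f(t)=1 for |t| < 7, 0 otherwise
F(omega)=integral from -7 to 7 of e^(-j * omega * t) dt
=2 * sin(7 * omega)/omega=14 * sinc(7 * omega/pi)

Answer: 2 * sin(7 * omega)/omega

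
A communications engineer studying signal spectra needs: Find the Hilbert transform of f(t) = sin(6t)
The Hilbert transform shifts each frequency component by -pi/2.
H{sin(wt)} = -cos(wt)
With w = 6: H{sin(6t)} = -cos(6t)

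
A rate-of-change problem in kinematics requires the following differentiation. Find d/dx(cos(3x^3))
Chain rule: d/dx[cos(u)]=-sin(u)·u' where u=3x^3
u'=9x^2

Answer: -9x^2·sin(3x^3)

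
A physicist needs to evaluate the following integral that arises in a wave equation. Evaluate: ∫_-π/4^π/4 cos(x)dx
Antiderivative: sin(x)
Evaluate at bounds: [sin(1·π/4)/1] - [sin(1·-π/4)/1]
=((√2/2) - (-√2/2))/1=√2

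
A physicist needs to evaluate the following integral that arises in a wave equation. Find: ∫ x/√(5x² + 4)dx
Let u = 5x² + 4, du = 10x dx
∫ (1/10)·u^(-1/2) du = √u/5 + C

Answer: √(5x² + 4)/5 + C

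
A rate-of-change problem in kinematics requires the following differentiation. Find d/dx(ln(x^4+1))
Chain rule: d/dx[ln(u)]=u'/u where u=x^4 + 1
u'=4x^3

Answer: (4x^3)/(x^4 + 1)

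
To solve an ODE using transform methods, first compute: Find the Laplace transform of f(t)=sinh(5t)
L{sinh(at)}=a/(s²-a²)
L{sinh(5t)}=5/(s²-25)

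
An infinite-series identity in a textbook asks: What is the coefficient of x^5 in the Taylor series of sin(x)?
sin(x)=Σ (-1)^k x^(2k+1)/(2k+1)!
For x^5: (-1)^2/5!=1/120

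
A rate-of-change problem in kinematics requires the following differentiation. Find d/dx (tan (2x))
Chain rule: d/dx[tan(u)]=sec²(u)·u' where u=2x
u'=2

Answer: 2·sec²(2x)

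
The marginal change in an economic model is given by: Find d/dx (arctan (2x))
d/dx[arctan(u)] = u'/(1 + u²), u = 2x, u' = 2

Answer: 2/(1 + 4x²)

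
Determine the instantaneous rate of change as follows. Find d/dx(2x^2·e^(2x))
Product rule: (fg)' = f'g+fg'
f = 2x^2, f' = 4x
g = e^(2x), g' = 2·e^(2x)

Answer: 4x·e^(2x)+4x^2·e^(2x)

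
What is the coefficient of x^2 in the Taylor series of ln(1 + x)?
ln(1 + x)=Σ (-1)^(n + 1) x^n/n
Coefficient of x^2=(-1)^3/2=-1/2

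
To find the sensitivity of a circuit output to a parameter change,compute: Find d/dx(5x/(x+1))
Quotient rule: (f/g)' = (f'g - fg')/g²
f = 5x, f' = 5
g = x + 1, g' = 1

Answer: (5·(x + 1) - 5x)/(x + 1)²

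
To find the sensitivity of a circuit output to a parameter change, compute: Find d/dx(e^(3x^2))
Chain rule: d/dx[e^u] = e^u · u' where u = 3x^2
u' = 6x

Answer: 6x·e^(3x^2)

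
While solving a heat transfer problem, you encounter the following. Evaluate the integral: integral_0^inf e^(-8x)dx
integral_0^inf e^(-8x) dx = [-1/8 * e^(-8x)]_0^inf
= 0 - (-1/8) = 1/8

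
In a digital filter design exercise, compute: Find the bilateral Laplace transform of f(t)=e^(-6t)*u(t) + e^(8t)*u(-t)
For e^(-6t)*u(t): L = 1/(s+6), Re(s) > -6
For e^(8t)*u(-t): L = -1/(s-8), Re(s) < 8
Combined: F(s) = 1/(s+6)-1/(s-8), -6 < Re(s) < 8

Answer: 1/(s+6)-1/(s-8), ROC: -6 < Re(s) < 8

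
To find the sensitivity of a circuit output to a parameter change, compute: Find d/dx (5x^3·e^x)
Product rule: (fg)'=f'g+fg'
f=5x^3, f'=15x^2
g=e^x, g'=e^x

Answer: 15x^2·e^x+5x^3·e^x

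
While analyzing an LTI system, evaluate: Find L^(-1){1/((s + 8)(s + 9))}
Partial fractions: 1/((s+8)(s+9))=A/(s+8)+B/(s+9)
Cover-up: A=1/(s+9)|_{s=-8}=1; B=1/(s+8)|_{s=-9}=-1
L^(-1)=e^(-8t) - e^(-9t)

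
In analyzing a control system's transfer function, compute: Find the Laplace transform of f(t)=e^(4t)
L{e^(at)}=1/(s-a)
L{e^(4t)}=1/(s-4)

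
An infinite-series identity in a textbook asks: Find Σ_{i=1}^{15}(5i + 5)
=5·Σ i+5·15=5·120+75=675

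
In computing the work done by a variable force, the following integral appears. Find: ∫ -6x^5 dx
Using power rule: ∫ -6x^5 dx=-6/6 x^6 + C=-x^6 + C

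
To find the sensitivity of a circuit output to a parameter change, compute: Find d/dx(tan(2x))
Chain rule: d/dx[tan(u)]=sec²(u)·u' where u=2x
u'=2

Answer: 2·sec²(2x)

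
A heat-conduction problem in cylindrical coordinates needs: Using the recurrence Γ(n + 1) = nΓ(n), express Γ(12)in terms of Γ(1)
Γ(12)=11Γ(11)=11·10Γ(10)=...=11!·Γ(1)=39916800·Γ(1)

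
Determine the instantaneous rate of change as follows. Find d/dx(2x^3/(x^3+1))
Quotient rule: (f/g)'=(f'g - fg')/g²
f=2x^3, f'=6x^2
g=x^3 + 1, g'=3x^2

Answer: (6x^2·(x^3 + 1) - 6x^5)/(x^3 + 1)²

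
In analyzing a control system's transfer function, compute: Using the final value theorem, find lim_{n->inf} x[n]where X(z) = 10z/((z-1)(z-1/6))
Final value theorem: lim x[n]=lim_{z->1} (z-1) * X(z)
(z-1) * X(z)=10z/(z-1/6)
As z->1: 10/(1 - 1/6)=10/(5/6)=12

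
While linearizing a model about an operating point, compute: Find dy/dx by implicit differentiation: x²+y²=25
Differentiate both sides: 2x + 2y·(dy/dx)=0
Solve: dy/dx=-2x/(2y)=-x/y

Answer: dy/dx=-x/y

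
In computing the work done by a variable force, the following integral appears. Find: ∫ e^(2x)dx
Since d/dx[e^(2x)]=2e^(2x), we get 1/2 e^(2x)+C

Answer: (1/2)e^(2x)+C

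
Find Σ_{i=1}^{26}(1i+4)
= 1·Σ i+4·26 = 1·351+104 = 455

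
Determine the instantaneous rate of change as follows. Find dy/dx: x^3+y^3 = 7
Differentiate: 3x^2+3y^2·(dy/dx) = 0
dy/dx = -3x^2/(3y^2)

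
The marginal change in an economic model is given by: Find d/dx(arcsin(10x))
d/dx[arcsin(u)] = u'/√(1-u²), u = 10x, u' = 10

Answer: 10/√(1-100x²)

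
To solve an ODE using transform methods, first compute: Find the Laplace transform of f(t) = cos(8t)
L{cos(wt)} = s/(s²+w²)
L{cos(8t)} = s/(s²+64)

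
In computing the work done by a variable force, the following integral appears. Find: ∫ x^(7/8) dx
Power rule: ∫ x^(7/8) dx = x^(15/8)/(15/8)+C

Answer: (8/15)·x^(15/8)+C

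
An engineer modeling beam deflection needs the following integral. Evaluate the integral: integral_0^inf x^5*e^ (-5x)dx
This is a Gamma integral. Substitute u=5x (du=5 dx):
integral_0^inf x^5*e^(-5x) dx=(1/5^6) integral_0^inf u^5*e^(-u) du
=Gamma(6)/5^6=5!/5^6=120/15625

Answer: 24/3125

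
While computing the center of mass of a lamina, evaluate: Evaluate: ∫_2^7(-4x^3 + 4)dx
Step 1: Find antiderivative F(x) = -x^4 + 4x
Step 2: F(7) - F(2) = -2373 - (-8) = -2365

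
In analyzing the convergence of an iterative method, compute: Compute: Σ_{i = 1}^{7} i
Using formula: Σ i^1=n(n+1)/2=7·8/2=28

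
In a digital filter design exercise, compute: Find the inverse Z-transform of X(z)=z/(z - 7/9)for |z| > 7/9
Standard pair: z/(z-a) <-> a^n*u[n] for causal signals
With a = 7/9: x[n] = (7/9)^n*u[n]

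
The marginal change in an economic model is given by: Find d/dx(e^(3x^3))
Chain rule: d/dx[e^u] = e^u · u' where u = 3x^3
u' = 9x^2

Answer: 9x^2·e^(3x^3)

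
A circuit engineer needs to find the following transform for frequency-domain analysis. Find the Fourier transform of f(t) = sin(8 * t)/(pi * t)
sin(W * t)/(pi * t)=(W/pi) * sinc(W * t/pi) is the impulse response of the ideal low-pass filter with cutoff W (here W=8).
Its Fourier transform is a rectangular function:
F(omega)=1 for |omega| < 8, 0 otherwise

Answer: rect(omega/16) [i.e., 1 for |omega| < 8, 0 otherwise]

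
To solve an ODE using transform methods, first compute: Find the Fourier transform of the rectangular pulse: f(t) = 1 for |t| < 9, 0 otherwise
F(omega) = integral from -9 to 9 of e^(-j * omega * t) dt
= 2 * sin(9 * omega)/omega = 18 * sinc(9 * omega/pi)

Answer: 2 * sin(9 * omega)/omega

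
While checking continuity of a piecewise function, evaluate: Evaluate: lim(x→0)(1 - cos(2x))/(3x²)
Using 1-cos(u) ≈ u²/2 for small u:
(1-cos(2x)) ≈ (2x)²/2 = 4x²/2
So limit = 4/(2·3) = 2/3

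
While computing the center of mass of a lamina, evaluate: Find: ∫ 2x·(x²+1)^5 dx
Let u=x²+1, du=2x dx
∫ u^5 du=u^6/6+C

Answer: (x²+1)^6/6+C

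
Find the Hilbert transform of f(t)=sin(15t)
The Hilbert transform shifts each frequency component by -pi/2.
H{sin(wt)} = -cos(wt)
With w = 15: H{sin(15t)} = -cos(15t)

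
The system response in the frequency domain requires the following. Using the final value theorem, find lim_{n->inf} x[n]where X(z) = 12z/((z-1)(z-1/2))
Final value theorem: lim x[n]=lim_{z->1} (z-1)*X(z)
(z-1)*X(z)=12z/(z-1/2)
As z->1: 12/(1-1/2)=12/(1/2)=24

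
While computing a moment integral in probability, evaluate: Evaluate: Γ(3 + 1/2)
Γ(n + 1/2) = (2n)!√π/(4^n·n!)
= 720√π/(64·6) = (15/8)·√π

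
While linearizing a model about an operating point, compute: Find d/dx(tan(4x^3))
Chain rule: d/dx[tan(u)] = sec²(u)·u' where u = 4x^3
u' = 12x^2

Answer: 12x^2·sec²(4x^3)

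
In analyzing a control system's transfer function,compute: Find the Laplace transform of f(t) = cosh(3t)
L{cosh(at)}=s/(s²-a²)
L{cosh(3t)}=s/(s²-9)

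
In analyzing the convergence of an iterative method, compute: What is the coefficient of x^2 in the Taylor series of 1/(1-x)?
1/(1-x)=Σ x^n for |x|<1
All coefficients are 1

Answer: 1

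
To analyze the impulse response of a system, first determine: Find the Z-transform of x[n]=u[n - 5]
Using the time-shift property: Z{u[n-5]} = z^(-5)*z/(z-1)
= z^(-4)/(z-1)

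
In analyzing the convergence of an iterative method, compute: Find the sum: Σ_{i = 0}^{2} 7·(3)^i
Geometric series: S = a(1 - r^n)/(1 - r)
a = 7, r = 3, n = 3
S = 7(1 - 27)/-2 = 91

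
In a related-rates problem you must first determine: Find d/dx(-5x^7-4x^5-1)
Power rule: d/dx(ax^n)=n·a·x^(n-1)
Term by term: -35·x^6 - 20·x^4

Answer: -35x^6 - 20x^4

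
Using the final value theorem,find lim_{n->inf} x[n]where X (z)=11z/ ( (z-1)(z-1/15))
Final value theorem: lim x[n] = lim_{z->1} (z-1)*X(z)
(z-1)*X(z) = 11z/(z-1/15)
As z->1: 11/(1-1/15) = 11/(14/15) = 165/14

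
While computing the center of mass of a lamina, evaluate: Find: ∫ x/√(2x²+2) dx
Let u=2x²+2, du=4x dx
∫ (1/4)·u^(-1/2) du=√u/2+C

Answer: √(2x²+2)/2+C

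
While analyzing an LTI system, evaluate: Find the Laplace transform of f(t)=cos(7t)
L{cos(wt)} = s/(s² + w²)
L{cos(7t)} = s/(s² + 49)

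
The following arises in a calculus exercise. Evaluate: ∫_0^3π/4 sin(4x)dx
Antiderivative: -cos(4x)/4
Evaluate at bounds: [-cos(4·3π/4)/4] - [-cos(4·0)/4]
= (-(-1) + (1))/4 = 1/2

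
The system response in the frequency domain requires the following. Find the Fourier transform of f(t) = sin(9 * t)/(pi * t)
sin(W*t)/(pi*t)=(W/pi)*sinc(W*t/pi) is the impulse response of the ideal low-pass filter with cutoff W (here W=9).
Its Fourier transform is a rectangular function:
F(omega)=1 for |omega| < 9, 0 otherwise

Answer: rect(omega/18) [i.e., 1 for |omega| < 9, 0 otherwise]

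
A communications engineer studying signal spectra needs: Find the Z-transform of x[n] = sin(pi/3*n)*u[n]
Z{sin(w0*n)*u[n]} = z*sin(w0)/(z^2 - 2z*cos(w0) + 1)
With w0 = pi/3: X(z) = z*sin(pi/3)/(z^2 - 2z*cos(pi/3) + 1)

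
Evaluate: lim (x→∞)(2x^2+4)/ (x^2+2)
Divide numerator and denominator by x^2:
lim (2+4/x^2)/(1+2/x^2)=2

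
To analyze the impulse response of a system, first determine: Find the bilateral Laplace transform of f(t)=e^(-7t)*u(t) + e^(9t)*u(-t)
For e^(-7t)*u(t): L=1/(s + 7), Re(s) > -7
For e^(9t)*u(-t): L=-1/(s-9), Re(s) < 9
Combined: F(s)=1/(s + 7) - 1/(s-9), -7 < Re(s) < 9

Answer: 1/(s + 7) - 1/(s-9), ROC: -7 < Re(s) < 9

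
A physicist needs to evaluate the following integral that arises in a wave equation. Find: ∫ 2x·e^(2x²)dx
Let u = 2x², du = 4x dx
∫ (1/2)e^u du = e^u/2+C

Answer: e^(2x²)/2+C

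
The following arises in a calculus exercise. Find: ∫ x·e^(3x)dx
Integration by parts: u=x, dv=e^(3x) dx
du=dx, v=e^(3x)/3
=x·e^(3x)/3 - ∫ e^(3x)/3 dx
=x·e^(3x)/3 - e^(3x)/9+C

Answer: e^(3x)(x/3-1/9)+C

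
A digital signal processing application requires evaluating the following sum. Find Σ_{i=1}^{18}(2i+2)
=2·Σ i + 2·18=2·171 + 36=378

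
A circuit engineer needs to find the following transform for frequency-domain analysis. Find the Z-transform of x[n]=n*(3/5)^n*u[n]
Using the property Z{n*a^n*u[n]} = az/(z-a)^2
With a = 3/5: X(z) = (3/5)z/(z - 3/5)^2, |z| > 3/5

Answer: (3/5)z/(z - 3/5)^2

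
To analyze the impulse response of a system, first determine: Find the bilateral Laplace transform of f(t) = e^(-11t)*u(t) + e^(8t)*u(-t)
For e^(-11t)*u(t): L = 1/(s+11), Re(s) > -11
For e^(8t)*u(-t): L = -1/(s-8), Re(s) < 8
Combined: F(s) = 1/(s+11)-1/(s-8), -11 < Re(s) < 8

Answer: 1/(s+11)-1/(s-8), ROC: -11 < Re(s) < 8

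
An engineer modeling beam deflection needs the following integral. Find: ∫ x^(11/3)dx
Power rule: ∫ x^(11/3) dx = x^(14/3)/(14/3) + C

Answer: (3/14)·x^(14/3) + C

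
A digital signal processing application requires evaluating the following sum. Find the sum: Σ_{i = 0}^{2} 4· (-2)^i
Geometric series: S = a(1 - r^n)/(1 - r)
a = 4, r = -2, n = 3
S = 4(1 + 8)/3 = 12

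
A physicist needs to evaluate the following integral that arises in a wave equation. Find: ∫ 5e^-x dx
Since d/dx[e^-x]=- e^-x, we get -5e^-x + C

Answer: -5e^-x + C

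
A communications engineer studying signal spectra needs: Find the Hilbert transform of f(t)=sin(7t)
The Hilbert transform shifts each frequency component by -pi/2.
H{sin(wt)}=-cos(wt)
With w=7: H{sin(7t)}=-cos(7t)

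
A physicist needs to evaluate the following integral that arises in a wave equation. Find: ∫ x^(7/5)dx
Power rule: ∫ x^(7/5) dx = x^(12/5)/(12/5) + C

Answer: (5/12)·x^(12/5) + C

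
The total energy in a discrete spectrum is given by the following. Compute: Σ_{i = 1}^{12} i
Using formula: Σ i^1 = n(n+1)/2 = 12·13/2 = 78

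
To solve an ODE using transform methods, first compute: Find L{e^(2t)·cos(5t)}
First shifting: L{e^(at)f(t)} = F(s-a)
L{cos(5t)} = s/(s² + 25)
Shift: (s-2)/((s-2)² + 25)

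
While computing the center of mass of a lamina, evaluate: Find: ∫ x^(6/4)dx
Power rule: ∫ x^(3/2) dx=x^(5/2)/(5/2)+C

Answer: (2/5)·x^(5/2)+C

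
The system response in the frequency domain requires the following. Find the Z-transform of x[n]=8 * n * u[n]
Z{n * u[n]}=z/(z-1)^2
By linearity: Z{8 * n * u[n]}=8z/(z-1)^2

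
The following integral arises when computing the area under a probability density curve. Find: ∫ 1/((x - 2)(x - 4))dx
Partial fractions: 1/((x-2)(x-4))=A/(x-2) + B/(x-4)
A=-1/2, B=1/2
∫ [-1/2· 1/(x-2) + 1/2· 1/(x-4)] dx
=(1/2)[ln|x-4| - ln|x-2|] + C

Answer: (1/2)·ln|(x-4)/(x-2)| + C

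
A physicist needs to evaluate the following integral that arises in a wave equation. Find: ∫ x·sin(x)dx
By parts: u=x, dv=sin(x) dx
du=dx, v=-cos(x)
=-x·cos(x) + sin(x) + C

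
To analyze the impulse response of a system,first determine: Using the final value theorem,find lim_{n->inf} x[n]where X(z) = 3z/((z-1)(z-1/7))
Final value theorem: lim x[n] = lim_{z->1} (z-1)*X(z)
(z-1)*X(z) = 3z/(z-1/7)
As z->1: 3/(1-1/7) = 3/(6/7) = 7/2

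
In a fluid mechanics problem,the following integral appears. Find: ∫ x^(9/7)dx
Power rule: ∫ x^(9/7) dx=x^(16/7)/(16/7) + C

Answer: (7/16)·x^(16/7) + C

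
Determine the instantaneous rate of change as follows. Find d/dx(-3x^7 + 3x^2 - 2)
Power rule: d/dx(ax^n) = n·a·x^(n-1)
Term by term: -21·x^6+6·x

Answer: -21x^6+6x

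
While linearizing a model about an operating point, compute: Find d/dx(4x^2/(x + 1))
Quotient rule: (f/g)' = (f'g - fg')/g²
f = 4x^2, f' = 8x
g = x + 1, g' = 1

Answer: (8x·(x + 1) - 4x^2)/(x + 1)²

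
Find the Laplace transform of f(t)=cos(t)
L{cos(wt)}=s/(s²+w²)
L{cos(t)}=s/(s²+1)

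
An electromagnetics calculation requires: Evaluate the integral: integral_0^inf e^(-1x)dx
integral_0^inf e^(-1x) dx = [-1/1*e^(-1x)]_0^inf
= 0 - (-1/1) = 1/1

Answer: 1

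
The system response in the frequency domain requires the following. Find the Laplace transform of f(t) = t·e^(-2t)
L{t·e^(at)} = 1/(s-a)²
L{t·e^(-2t)} = 1/(s + 2)²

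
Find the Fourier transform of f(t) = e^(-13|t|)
Using the standard pair: F{e^(-a|t|)} = 2a/(a^2+omega^2)
With a = 13: F(omega) = 26/(169+omega^2)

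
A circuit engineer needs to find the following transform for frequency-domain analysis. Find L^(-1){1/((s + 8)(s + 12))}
Partial fractions: 1/((s+8)(s+12)) = A/(s+8)+B/(s+12)
Cover-up: A = 1/(s+12)|_{s = -8} = 1/4; B = 1/(s+8)|_{s = -12} = -1/4
L^(-1) = (1/4)e^(-8t) - (1/4)e^(-12t)

Answer: (1/4)(e^(-8t) - e^(-12t))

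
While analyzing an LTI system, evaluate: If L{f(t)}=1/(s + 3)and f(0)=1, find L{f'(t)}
L{f'(t)} = s·F(s) - f(0) = s/(s + 3) - 1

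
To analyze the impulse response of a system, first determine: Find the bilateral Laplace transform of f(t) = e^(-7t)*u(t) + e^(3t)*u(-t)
For e^(-7t) * u(t): L = 1/(s + 7), Re(s) > -7
For e^(3t) * u(-t): L = -1/(s-3), Re(s) < 3
Combined: F(s) = 1/(s + 7) - 1/(s-3), -7 < Re(s) < 3

Answer: 1/(s + 7) - 1/(s-3), ROC: -7 < Re(s) < 3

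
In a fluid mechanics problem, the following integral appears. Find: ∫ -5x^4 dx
Using power rule: ∫ -5x^4 dx = -5/5 x^5+C = -x^5+C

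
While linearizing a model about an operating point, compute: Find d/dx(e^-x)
Chain rule: d/dx[e^u] = e^u · u' where u = -x
u' = -1

Answer: -1·e^-x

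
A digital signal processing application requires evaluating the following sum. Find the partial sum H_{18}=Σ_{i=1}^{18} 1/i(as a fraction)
H_18 = 1+1/2+1/3+...+1/18
= 14274301/4084080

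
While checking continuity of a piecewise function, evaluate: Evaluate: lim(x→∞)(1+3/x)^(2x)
Rewrite as [(1+3/x)^x]^2.
lim(1+3/x)^x=e^3, so limit=(e^3)^2=e^6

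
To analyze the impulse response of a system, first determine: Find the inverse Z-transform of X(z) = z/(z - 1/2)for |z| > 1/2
Standard pair: z/(z-a) <-> a^n * u[n] for causal signals
With a = 1/2: x[n] = (1/2)^n * u[n]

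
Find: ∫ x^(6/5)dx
Power rule: ∫ x^(6/5) dx = x^(11/5)/(11/5)+C

Answer: (5/11)·x^(11/5)+C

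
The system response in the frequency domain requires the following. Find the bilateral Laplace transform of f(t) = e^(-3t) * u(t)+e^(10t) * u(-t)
For e^(-3t) * u(t): L=1/(s+3), Re(s) > -3
For e^(10t) * u(-t): L=-1/(s-10), Re(s) < 10
Combined: F(s)=1/(s+3)-1/(s-10), -3 < Re(s) < 10

Answer: 1/(s+3)-1/(s-10), ROC: -3 < Re(s) < 10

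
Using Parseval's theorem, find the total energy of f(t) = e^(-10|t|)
Parseval's theorem: E = integral |f(t)|^2 dt = (1/2pi) integral |F(omega)|^2 domega
E = integral_{-inf}^{inf} e^(-20|t|) dt = 2*integral_0^inf e^(-20t) dt = 2/(2*10) = 1/10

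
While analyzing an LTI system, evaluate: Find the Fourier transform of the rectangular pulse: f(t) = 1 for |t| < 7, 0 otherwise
F(omega) = integral from -7 to 7 of e^(-j*omega*t) dt
= 2*sin(7*omega)/omega = 14*sinc(7*omega/pi)

Answer: 2*sin(7*omega)/omega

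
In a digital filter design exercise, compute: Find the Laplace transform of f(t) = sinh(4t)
L{sinh(at)} = a/(s²-a²)
L{sinh(4t)} = 4/(s²-16)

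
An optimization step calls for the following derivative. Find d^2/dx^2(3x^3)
Apply power rule 2 times:
d^1: 9x^2
d^2: 18x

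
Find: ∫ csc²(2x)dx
Since d/dx[-cot(2x)]=2csc²(2x), integral=-cot(2x)/2+C

Answer: (-1/2)cot(2x)+C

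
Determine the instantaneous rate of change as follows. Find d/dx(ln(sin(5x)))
Chain rule: d/dx[ln(u)]=u'/u where u=sin(5x)
u'=5cos(5x)

Answer: (5cos(5x))/(sin(5x))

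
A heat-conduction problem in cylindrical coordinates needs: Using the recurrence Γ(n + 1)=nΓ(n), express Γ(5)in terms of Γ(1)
Γ(5)=4Γ(4)=4·3Γ(3)=...=4!·Γ(1)=24·Γ(1)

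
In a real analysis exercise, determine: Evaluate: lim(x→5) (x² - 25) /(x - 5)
Factor: (x² - 25)=(x-5)(x+5)
Cancel (x-5): lim(x→5) (x+5)=10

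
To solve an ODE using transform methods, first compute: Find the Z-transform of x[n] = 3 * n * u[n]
Z{n*u[n]}=z/(z-1)^2
By linearity: Z{3*n*u[n]}=3z/(z-1)^2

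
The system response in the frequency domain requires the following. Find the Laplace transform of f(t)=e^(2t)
L{e^(at)}=1/(s-a)
L{e^(2t)}=1/(s-2)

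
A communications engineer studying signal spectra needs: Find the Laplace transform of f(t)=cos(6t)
L{cos(wt)} = s/(s² + w²)
L{cos(6t)} = s/(s² + 36)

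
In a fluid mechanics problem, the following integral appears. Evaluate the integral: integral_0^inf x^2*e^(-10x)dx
This is a Gamma integral. Substitute u=10x (du=10 dx):
integral_0^inf x^2 * e^(-10x) dx=(1/10^3) integral_0^inf u^2 * e^(-u) du
=Gamma(3)/10^3=2!/10^3=2/1000

Answer: 1/500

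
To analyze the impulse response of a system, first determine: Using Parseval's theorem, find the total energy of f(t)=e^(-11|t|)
Parseval's theorem: E=integral |f(t)|^2 dt=(1/2pi) integral |F(omega)|^2 domega
E=integral_{-inf}^{inf} e^(-22|t|) dt=2 * integral_0^inf e^(-22t) dt=2/(2 * 11)=1/11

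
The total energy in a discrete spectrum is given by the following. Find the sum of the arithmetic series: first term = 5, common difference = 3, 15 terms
Last term: a_n=5 + (15 - 1)·3=47
Sum=n(a_1 + a_n)/2=15(5 + 47)/2=390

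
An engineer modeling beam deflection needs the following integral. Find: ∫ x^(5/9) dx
Power rule: ∫ x^(5/9) dx=x^(14/9)/(14/9) + C

Answer: (9/14)·x^(14/9) + C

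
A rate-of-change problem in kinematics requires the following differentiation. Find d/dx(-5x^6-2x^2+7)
Power rule: d/dx(ax^n) = n·a·x^(n-1)
Term by term: -30·x^5-4·x

Answer: -30x^5-4x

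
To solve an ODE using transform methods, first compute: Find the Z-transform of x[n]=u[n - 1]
Using the time-shift property: Z{u[n-1]}=z^(-1)*z/(z-1)
=z^(0)/(z-1)

Answer: 1/(z-1)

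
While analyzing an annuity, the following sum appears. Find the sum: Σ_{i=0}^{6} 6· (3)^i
Geometric series: S = a(1 - r^n)/(1 - r)
a = 6, r = 3, n = 7
S = 6(1 - 2187)/-2 = 6558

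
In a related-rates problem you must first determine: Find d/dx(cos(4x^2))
Chain rule: d/dx[cos(u)]=-sin(u)·u' where u=4x^2
u'=8x

Answer: -8x·sin(4x^2)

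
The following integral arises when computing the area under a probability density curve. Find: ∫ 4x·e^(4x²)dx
Let u=4x², du=8x dx
∫ (1/2)e^u du=e^u/2 + C

Answer: e^(4x²)/2 + C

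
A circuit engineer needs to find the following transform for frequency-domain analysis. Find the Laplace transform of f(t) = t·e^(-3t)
L{t·e^(at)}=1/(s-a)²
L{t·e^(-3t)}=1/(s + 3)²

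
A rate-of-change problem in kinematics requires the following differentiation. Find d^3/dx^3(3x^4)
Apply power rule 3 times:
d^1: 12x^3
d^2: 36x^2
d^3: 72x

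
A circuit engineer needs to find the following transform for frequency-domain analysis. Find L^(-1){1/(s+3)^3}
L^(-1){1/(s-a)^n}=t^(n-1)·e^(at)/(n-1)!
Here a=-3, n=3: t^2·e^(-3t)/2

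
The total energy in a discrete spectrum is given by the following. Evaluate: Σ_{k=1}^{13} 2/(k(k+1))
Partial fractions: 2/(k(k + 1))=2/k - 2/(k + 1)
Telescoping sum: 2(1 - 1/14)=2·13/14

Answer: 13/7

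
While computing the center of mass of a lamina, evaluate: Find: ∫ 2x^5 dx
Using power rule: ∫ 2x^5 dx = 2/6 x^6 + C = (1/3)x^6 + C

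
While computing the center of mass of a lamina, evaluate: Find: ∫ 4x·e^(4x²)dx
Let u=4x², du=8x dx
∫ (1/2)e^u du=e^u/2 + C

Answer: e^(4x²)/2 + C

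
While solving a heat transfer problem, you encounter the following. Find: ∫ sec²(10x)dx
Since d/dx[tan(10x)]=10sec²(10x), integral=tan(10x)/10 + C

Answer: (1/10)tan(10x) + C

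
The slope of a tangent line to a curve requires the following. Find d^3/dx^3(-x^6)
Apply power rule 3 times:
d^1: -6x^5
d^2: -30x^4
d^3: -120x^3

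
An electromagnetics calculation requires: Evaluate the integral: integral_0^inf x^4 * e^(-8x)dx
This is a Gamma integral. Substitute u=8x (du=8 dx):
integral_0^inf x^4*e^(-8x) dx=(1/8^5) integral_0^inf u^4*e^(-u) du
=Gamma(5)/8^5=4!/8^5=24/32768

Answer: 3/4096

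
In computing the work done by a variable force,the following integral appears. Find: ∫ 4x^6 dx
Using power rule: ∫ 4x^6 dx = 4/7 x^7 + C = (4/7)x^7 + C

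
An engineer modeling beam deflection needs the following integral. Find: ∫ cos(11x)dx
Using substitution u = 11x: ∫ cos(u) du/11 = sin(u)/11 + C

Answer: (1/11)sin(11x) + C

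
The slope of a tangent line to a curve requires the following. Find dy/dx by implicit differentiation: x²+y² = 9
Differentiate both sides: 2x + 2y·(dy/dx)=0
Solve: dy/dx=-2x/(2y)=-x/y

Answer: dy/dx=-x/y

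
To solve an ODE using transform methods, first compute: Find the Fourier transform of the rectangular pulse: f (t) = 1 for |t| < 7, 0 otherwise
F(omega)=integral from -7 to 7 of e^(-j*omega*t) dt
=2*sin(7*omega)/omega=14*sinc(7*omega/pi)

Answer: 2*sin(7*omega)/omega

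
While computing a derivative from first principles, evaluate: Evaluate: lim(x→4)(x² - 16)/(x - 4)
Factor: (x² - 16) = (x-4)(x + 4)
Cancel (x-4): lim(x→4) (x + 4) = 8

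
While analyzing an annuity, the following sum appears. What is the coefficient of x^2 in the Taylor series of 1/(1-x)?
1/(1-x)=Σ x^n for |x|<1
All coefficients are 1

Answer: 1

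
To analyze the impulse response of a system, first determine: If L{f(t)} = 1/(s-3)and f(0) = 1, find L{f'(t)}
L{f'(t)} = s·F(s) - f(0) = s/(s-3)-1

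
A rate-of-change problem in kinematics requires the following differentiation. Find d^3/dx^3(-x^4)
Apply power rule 3 times:
d^1: -4x^3
d^2: -12x^2
d^3: -24x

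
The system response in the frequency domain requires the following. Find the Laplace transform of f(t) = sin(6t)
L{sin(wt)}=w/(s²+w²)
L{sin(6t)}=6/(s²+36)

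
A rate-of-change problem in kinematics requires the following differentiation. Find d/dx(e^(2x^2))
Chain rule: d/dx[e^u] = e^u · u' where u = 2x^2
u' = 4x

Answer: 4x·e^(2x^2)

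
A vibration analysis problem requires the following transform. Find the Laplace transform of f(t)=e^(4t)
L{e^(at)}=1/(s-a)
L{e^(4t)}=1/(s-4)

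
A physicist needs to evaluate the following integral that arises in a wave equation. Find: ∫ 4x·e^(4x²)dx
Let u = 4x², du = 8x dx
∫ (1/2)e^u du = e^u/2+C

Answer: e^(4x²)/2+C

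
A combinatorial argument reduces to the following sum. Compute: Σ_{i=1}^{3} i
Using formula: Σ i^1 = n(n + 1)/2 = 3·4/2 = 6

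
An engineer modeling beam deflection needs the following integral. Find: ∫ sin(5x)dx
Using substitution u=5x: ∫ sin(u) du/5=-cos(u)/5+C

Answer: (-1/5)cos(5x)+C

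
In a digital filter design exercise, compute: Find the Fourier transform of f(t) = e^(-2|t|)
Using the standard pair: F{e^(-a|t|)} = 2a/(a^2+omega^2)
With a = 2: F(omega) = 4/(4+omega^2)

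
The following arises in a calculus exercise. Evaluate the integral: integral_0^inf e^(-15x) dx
integral_0^inf e^(-15x) dx = [-1/15 * e^(-15x)]_0^inf
= 0 - (-1/15) = 1/15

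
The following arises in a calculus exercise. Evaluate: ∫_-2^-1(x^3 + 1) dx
Step 1: Find antiderivative F(x)=(1/4)x^4+x
Step 2: F(-1) - F(-2)=-3/4 - (2)=-11/4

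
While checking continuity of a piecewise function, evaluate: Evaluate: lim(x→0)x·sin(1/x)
Squeeze theorem: -|x| ≤ x·sin(1/x) ≤ |x|
Since x → 0 as x → 0, by squeeze theorem the limit is 0

Answer: 0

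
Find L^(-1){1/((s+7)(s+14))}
Partial fractions: 1/((s+7)(s+14)) = A/(s+7)+B/(s+14)
Cover-up: A = 1/(s+14)|_{s = -7} = 1/7; B = 1/(s+7)|_{s = -14} = -1/7
L^(-1) = (1/7)e^(-7t) - (1/7)e^(-14t)

Answer: (1/7)(e^(-7t) - e^(-14t))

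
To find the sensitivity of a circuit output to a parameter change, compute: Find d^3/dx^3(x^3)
Apply power rule 3 times:
d^1: 3x^2
d^2: 6x
d^3: 6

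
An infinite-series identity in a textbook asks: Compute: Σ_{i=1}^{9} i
Using formula: Σ i^1=n(n+1)/2=9·10/2=45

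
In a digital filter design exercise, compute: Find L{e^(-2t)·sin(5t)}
First shifting: L{e^(at)f(t)}=F(s-a)
L{sin(5t)}=5/(s²+25)
Shift: 5/((s+2)²+25)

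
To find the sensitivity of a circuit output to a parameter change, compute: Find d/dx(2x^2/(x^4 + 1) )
Quotient rule: (f/g)'=(f'g - fg')/g²
f=2x^2, f'=4x
g=x^4 + 1, g'=4x^3

Answer: (4x·(x^4 + 1) - 8x^5)/(x^4 + 1)²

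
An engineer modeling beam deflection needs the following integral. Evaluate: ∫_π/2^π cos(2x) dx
Antiderivative: sin(2x)/2
Evaluate at bounds: [sin(2·π)/2] - [sin(2·π/2)/2]
=((0) - (0))/2=0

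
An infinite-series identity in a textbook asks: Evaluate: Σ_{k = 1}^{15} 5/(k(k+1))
Partial fractions: 5/(k(k + 1)) = 5/k - 5/(k + 1)
Telescoping sum: 5(1 - 1/16) = 5·15/16

Answer: 75/16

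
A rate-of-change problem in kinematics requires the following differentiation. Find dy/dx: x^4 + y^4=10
Differentiate: 4x^3+4y^3·(dy/dx) = 0
dy/dx = -4x^3/(4y^3)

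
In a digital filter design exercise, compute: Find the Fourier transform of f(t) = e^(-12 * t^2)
The Fourier transform of a Gaussian e^(-a * t^2) is sqrt(pi/a) * e^(-omega^2/(4a)).
With a=12: F(omega)=sqrt(pi/12) * e^(-omega^2/48)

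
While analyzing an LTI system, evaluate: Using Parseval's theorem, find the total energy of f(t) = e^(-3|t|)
Parseval's theorem: E = integral |f(t)|^2 dt = (1/2pi) integral |F(omega)|^2 domega
E = integral_{-inf}^{inf} e^(-6|t|) dt = 2 * integral_0^inf e^(-6t) dt = 2/(2 * 3) = 1/3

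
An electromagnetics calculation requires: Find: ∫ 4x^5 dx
Using power rule: ∫ 4x^5 dx=4/6 x^6+C=(2/3)x^6+C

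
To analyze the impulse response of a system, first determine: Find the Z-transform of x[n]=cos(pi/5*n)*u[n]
Z{cos(w0*n)*u[n]} = z(z - cos(w0))/(z^2 - 2z*cos(w0) + 1)
With w0 = pi/5: X(z) = z(z - cos(pi/5))/(z^2 - 2z*cos(pi/5) + 1)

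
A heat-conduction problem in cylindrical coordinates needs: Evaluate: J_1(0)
J_n(0)=0 for all n > 0 (Bessel function of first kind)
J_1(0)=0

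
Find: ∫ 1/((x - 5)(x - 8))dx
Partial fractions: 1/((x-5)(x-8))=A/(x-5) + B/(x-8)
A=-1/3, B=1/3
∫ [-1/3· 1/(x-5) + 1/3· 1/(x-8)] dx
=(1/3)[ln|x-8| - ln|x-5|] + C

Answer: (1/3)·ln|(x-8)/(x-5)| + C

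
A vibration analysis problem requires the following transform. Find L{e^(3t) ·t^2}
First shifting: L{e^(at)f(t)}=F(s-a)
L{t^2}=2/s^3
Shift s → s-3: 2/(s-3)^3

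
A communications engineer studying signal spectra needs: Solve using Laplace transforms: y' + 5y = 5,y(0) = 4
Take L of both sides: sY(s)-4+5Y(s)=5/s
Y(s)(s+5)=5/s+4
Y(s)=5/(s(s+5))+4/(s+5)
Partial fractions: 5/(s(s+5))=1/s - 1/(s+5)
So Y(s)=1/s+3/(s+5)
Inverse transform (L^(-1){1/s}=1, L^(-1){1/(s+5)}=e^(-5t)):

Answer: y(t)=1+3·e^(-5t)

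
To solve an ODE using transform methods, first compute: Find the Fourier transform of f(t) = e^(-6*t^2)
The Fourier transform of a Gaussian e^(-a*t^2) is sqrt(pi/a)*e^(-omega^2/(4a)).
With a=6: F(omega)=sqrt(pi/6)*e^(-omega^2/24)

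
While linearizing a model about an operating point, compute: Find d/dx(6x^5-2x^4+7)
Power rule: d/dx(ax^n)=n·a·x^(n-1)
Term by term: 30·x^4-8·x^3

Answer: 30x^4-8x^3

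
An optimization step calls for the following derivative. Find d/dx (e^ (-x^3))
Chain rule: d/dx[e^u] = e^u · u' where u = -x^3
u' = -3x^2

Answer: -3x^2·e^(-x^3)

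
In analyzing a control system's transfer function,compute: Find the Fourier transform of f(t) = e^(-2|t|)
Using the standard pair: F{e^(-a|t|)} = 2a/(a^2+omega^2)
With a = 2: F(omega) = 4/(4+omega^2)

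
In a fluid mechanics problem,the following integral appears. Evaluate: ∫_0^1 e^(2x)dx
Antiderivative: (1/2)e^(2x)
Evaluate: (1/2)(e^2-1)

Answer: (e^2-1)/2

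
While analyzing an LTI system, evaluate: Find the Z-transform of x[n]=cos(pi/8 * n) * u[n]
Z{cos(w0*n)*u[n]} = z(z - cos(w0))/(z^2 - 2z*cos(w0) + 1)
With w0 = pi/8: X(z) = z(z - cos(pi/8))/(z^2 - 2z*cos(pi/8) + 1)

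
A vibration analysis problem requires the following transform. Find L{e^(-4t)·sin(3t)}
First shifting: L{e^(at)f(t)} = F(s-a)
L{sin(3t)} = 3/(s² + 9)
Shift: 3/((s + 4)² + 9)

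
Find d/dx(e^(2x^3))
Chain rule: d/dx[e^u]=e^u · u' where u=2x^3
u'=6x^2

Answer: 6x^2·e^(2x^3)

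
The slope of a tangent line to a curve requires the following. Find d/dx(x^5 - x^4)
Power rule: d/dx(ax^n)=n·a·x^(n-1)
Term by term: 5·x^4 - 4·x^3

Answer: 5x^4 - 4x^3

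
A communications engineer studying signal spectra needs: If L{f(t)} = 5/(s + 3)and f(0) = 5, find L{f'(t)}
L{f'(t)} = s·F(s) - f(0) = 5s/(s+3)-5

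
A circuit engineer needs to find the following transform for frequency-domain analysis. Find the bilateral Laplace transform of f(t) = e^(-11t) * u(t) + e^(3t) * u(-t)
For e^(-11t)*u(t): L=1/(s + 11), Re(s) > -11
For e^(3t)*u(-t): L=-1/(s-3), Re(s) < 3
Combined: F(s)=1/(s + 11) - 1/(s-3), -11 < Re(s) < 3

Answer: 1/(s + 11) - 1/(s-3), ROC: -11 < Re(s) < 3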